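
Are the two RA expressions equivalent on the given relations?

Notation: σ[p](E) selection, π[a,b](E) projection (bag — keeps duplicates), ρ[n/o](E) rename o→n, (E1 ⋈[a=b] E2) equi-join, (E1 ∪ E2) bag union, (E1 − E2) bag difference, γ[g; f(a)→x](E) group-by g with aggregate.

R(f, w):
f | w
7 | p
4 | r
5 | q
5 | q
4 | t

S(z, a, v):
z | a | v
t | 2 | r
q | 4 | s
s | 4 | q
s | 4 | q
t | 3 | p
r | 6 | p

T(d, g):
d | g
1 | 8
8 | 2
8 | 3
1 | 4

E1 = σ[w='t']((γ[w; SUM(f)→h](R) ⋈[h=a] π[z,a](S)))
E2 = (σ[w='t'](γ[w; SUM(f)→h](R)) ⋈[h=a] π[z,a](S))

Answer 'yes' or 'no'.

E1 per-node cardinality:
  R → 5
  γ[w; SUM(f)→h](R) → 4
  S → 6
  π[z,a](S) → 6
  (γ[w; SUM(f)→h](R) ⋈[h=a] π[z,a](S)) → 6
  σ[w='t']((γ[w; SUM(f)→h](R) ⋈[h=a] π[z,a](S))) → 3
E2 per-node cardinality:
  R → 5
  γ[w; SUM(f)→h](R) → 4
  σ[w='t'](γ[w; SUM(f)→h](R)) → 1
  S → 6
  π[z,a](S) → 6
  (σ[w='t'](γ[w; SUM(f)→h](R)) ⋈[h=a] π[z,a](S)) → 3

E1 and E2 produce the same multiset:
w | h | z | a
t | 4 | q | 4
t | 4 | s | 4
t | 4 | s | 4

yes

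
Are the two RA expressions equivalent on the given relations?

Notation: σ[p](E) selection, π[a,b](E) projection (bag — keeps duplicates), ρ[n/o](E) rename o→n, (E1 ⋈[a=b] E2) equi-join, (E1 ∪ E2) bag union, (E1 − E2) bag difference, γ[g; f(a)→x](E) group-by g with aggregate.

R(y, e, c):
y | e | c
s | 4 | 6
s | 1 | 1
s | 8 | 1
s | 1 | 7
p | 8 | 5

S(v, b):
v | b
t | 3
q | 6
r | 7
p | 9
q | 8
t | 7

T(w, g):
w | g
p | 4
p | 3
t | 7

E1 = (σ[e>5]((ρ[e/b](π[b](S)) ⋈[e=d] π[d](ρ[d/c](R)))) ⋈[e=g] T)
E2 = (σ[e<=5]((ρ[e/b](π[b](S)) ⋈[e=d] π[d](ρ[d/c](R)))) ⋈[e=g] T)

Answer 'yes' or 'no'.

E1 per-node cardinality:
  S → 6
  π[b](S) → 6
  ρ[e/b](π[b](S)) → 6
  R → 5
  ρ[d/c](R) → 5
  π[d](ρ[d/c](R)) → 5
  (ρ[e/b](π[b](S)) ⋈[e=d] π[d](ρ[d/c](R))) → 3
  σ[e>5]((ρ[e/b](π[b](S)) ⋈[e=d] π[d](ρ[d/c](R)))) → 3
  T → 3
  (σ[e>5]((ρ[e/b](π[b](S)) ⋈[e=d] π[d](ρ[d/c](R)))) ⋈[e=g] T) → 2
E2 per-node cardinality:
  S → 6
  π[b](S) → 6
  ρ[e/b](π[b](S)) → 6
  R → 5
  ρ[d/c](R) → 5
  π[d](ρ[d/c](R)) → 5
  (ρ[e/b](π[b](S)) ⋈[e=d] π[d](ρ[d/c](R))) → 3
  σ[e<=5]((ρ[e/b](π[b](S)) ⋈[e=d] π[d](ρ[d/c](R)))) → 0
  T → 3
  (σ[e<=5]((ρ[e/b](π[b](S)) ⋈[e=d] π[d](ρ[d/c](R)))) ⋈[e=g] T) → 0

E1 result:
e | d | w | g
7 | 7 | t | 7
7 | 7 | t | 7
E2 result:
e | d | w | g
(0 rows)
Witness: (7, 7, 't', 7) appears 2× in E1 but 0× in E2.

no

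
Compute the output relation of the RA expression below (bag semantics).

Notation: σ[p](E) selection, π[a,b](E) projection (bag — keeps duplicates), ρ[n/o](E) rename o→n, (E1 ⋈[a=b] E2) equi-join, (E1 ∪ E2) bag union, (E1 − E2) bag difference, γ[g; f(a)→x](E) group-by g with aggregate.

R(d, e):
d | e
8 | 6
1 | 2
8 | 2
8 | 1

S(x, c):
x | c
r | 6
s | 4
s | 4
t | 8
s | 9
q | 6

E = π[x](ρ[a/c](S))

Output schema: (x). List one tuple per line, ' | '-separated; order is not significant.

Stepwise |·|:
  S → 6
  ρ[a/c](S) → 6
  π[x](ρ[a/c](S)) → 6

== RESULT ==
x
q
r
s
s
s
t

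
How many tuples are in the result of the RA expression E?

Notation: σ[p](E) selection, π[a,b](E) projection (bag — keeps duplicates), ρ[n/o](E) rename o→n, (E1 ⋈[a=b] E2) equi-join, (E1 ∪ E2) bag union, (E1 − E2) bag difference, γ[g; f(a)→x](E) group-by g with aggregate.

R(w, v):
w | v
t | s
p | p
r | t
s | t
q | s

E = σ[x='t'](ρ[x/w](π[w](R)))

Stepwise |·|:
  R → 5
  π[w](R) → 5
  ρ[x/w](π[w](R)) → 5
  σ[x='t'](ρ[x/w](π[w](R))) → 1

|E| = 1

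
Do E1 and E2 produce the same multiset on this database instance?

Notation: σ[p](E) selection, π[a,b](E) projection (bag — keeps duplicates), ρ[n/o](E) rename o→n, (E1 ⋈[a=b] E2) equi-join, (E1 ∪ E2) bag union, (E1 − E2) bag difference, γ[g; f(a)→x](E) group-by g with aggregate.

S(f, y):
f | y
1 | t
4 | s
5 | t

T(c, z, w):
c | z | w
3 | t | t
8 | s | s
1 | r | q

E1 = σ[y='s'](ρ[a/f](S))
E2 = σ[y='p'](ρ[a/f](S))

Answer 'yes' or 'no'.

E1 stepwise |·|:
  S → 3
  ρ[a/f](S) → 3
  σ[y='s'](ρ[a/f](S)) → 1
E2 stepwise |·|:
  S → 3
  ρ[a/f](S) → 3
  σ[y='p'](ρ[a/f](S)) → 0

E1 result:
a | y
4 | s
E2 result:
a | y
(0 rows)
Witness: (4, 's') appears 1× in E1 but 0× in E2.

no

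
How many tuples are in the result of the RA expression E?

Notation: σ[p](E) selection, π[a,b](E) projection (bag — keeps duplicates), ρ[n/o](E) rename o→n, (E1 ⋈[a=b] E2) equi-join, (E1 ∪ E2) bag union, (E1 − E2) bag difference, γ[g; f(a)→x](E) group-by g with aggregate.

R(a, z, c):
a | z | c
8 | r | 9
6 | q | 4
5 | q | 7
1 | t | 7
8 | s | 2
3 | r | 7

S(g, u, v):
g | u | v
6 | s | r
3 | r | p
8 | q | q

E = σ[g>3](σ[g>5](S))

Subexpression sizes:
  S → 3
  σ[g>5](S) → 2
  σ[g>3](σ[g>5](S)) → 2

|E| = 2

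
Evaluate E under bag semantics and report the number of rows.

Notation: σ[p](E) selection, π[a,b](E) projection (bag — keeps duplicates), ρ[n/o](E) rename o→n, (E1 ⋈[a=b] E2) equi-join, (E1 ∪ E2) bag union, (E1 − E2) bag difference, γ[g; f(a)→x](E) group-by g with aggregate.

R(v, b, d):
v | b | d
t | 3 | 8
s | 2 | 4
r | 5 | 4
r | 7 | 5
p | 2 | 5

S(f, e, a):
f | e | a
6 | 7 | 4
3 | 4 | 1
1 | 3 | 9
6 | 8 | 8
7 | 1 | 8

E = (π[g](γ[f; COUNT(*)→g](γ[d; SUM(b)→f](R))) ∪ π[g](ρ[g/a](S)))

Stepwise |·|:
  R → 5
  γ[d; SUM(b)→f](R) → 3
  γ[f; COUNT(*)→g](γ[d; SUM(b)→f](R)) → 3
  π[g](γ[f; COUNT(*)→g](γ[d; SUM(b)→f](R))) → 3
  S → 5
  ρ[g/a](S) → 5
  π[g](ρ[g/a](S)) → 5
  (π[g](γ[f; COUNT(*)→g](γ[d; SUM(b)→f](R))) ∪ π[g](ρ[g/a](S))) → 8

|E| = 8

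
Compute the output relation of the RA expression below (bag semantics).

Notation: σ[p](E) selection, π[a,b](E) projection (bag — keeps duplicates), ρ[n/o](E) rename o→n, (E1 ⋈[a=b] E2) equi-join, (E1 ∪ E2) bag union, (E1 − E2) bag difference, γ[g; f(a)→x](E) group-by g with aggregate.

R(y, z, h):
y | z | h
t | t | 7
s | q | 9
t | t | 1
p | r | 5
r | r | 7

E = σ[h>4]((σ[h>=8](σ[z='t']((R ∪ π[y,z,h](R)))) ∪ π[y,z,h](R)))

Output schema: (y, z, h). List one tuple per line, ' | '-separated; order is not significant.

Stepwise |·|:
  R → 5
  R → 5
  π[y,z,h](R) → 5
  (R ∪ π[y,z,h](R)) → 10
  σ[z='t']((R ∪ π[y,z,h](R))) → 4
  σ[h>=8](σ[z='t']((R ∪ π[y,z,h](R)))) → 0
  R → 5
  π[y,z,h](R) → 5
  (σ[h>=8](σ[z='t']((R ∪ π[y,z,h](R)))) ∪ π[y,z,h](R)) → 5
  σ[h>4]((σ[h>=8](σ[z='t']((R ∪ π[y,z,h](R)))) ∪ π[y,z,h](R))) → 4

== RESULT ==
y | z | h
p | r | 5
r | r | 7
s | q | 9
t | t | 7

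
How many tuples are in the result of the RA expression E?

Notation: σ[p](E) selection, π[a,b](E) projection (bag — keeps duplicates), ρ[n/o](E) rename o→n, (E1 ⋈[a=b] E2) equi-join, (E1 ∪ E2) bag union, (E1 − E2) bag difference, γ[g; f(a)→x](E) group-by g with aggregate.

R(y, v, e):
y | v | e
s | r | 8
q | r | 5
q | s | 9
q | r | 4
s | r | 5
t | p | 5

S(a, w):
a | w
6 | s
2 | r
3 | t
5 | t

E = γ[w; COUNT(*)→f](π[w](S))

Row counts bottom-up:
  S → 4
  π[w](S) → 4
  γ[w; COUNT(*)→f](π[w](S)) → 3

|E| = 3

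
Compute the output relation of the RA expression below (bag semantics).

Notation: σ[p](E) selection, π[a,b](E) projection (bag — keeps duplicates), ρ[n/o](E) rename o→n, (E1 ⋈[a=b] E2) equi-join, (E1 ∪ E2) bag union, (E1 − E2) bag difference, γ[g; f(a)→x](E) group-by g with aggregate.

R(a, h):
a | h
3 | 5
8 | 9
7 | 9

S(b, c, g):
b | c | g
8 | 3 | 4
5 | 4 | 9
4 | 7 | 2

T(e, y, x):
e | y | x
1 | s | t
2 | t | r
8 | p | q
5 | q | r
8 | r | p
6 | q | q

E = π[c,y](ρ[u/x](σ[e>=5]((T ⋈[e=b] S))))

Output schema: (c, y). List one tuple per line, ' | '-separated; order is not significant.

Row counts bottom-up:
  T → 6
  S → 3
  (T ⋈[e=b] S) → 3
  σ[e>=5]((T ⋈[e=b] S)) → 3
  ρ[u/x](σ[e>=5]((T ⋈[e=b] S))) → 3
  π[c,y](ρ[u/x](σ[e>=5]((T ⋈[e=b] S)))) → 3

== RESULT ==
c | y
3 | p
3 | r
4 | q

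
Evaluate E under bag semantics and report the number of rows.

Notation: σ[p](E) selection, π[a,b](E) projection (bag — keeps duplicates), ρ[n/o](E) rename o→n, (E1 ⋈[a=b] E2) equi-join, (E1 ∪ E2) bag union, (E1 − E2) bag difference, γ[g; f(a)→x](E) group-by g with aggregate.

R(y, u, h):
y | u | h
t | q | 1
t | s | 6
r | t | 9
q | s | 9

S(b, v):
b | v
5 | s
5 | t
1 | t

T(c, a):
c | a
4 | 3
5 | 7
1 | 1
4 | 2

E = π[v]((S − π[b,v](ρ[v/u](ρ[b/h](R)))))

Per-node cardinality:
  S → 3
  R → 4
  ρ[b/h](R) → 4
  ρ[v/u](ρ[b/h](R)) → 4
  π[b,v](ρ[v/u](ρ[b/h](R))) → 4
  (S − π[b,v](ρ[v/u](ρ[b/h](R)))) → 3
  π[v]((S − π[b,v](ρ[v/u](ρ[b/h](R))))) → 3

|E| = 3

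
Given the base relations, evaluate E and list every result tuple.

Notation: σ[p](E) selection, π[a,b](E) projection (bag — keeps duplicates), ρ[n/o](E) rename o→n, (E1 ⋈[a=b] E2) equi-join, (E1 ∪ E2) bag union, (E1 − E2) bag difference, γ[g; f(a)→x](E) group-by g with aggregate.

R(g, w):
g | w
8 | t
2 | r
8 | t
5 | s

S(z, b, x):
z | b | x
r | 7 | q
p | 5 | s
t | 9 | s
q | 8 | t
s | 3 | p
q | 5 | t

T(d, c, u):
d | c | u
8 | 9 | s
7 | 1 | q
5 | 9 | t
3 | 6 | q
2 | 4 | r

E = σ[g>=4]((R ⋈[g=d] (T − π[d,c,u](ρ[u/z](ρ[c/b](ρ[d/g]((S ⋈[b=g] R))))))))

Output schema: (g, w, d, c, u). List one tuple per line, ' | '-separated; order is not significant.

Per-node cardinality:
  R → 4
  T → 5
  S → 6
  R → 4
  (S ⋈[b=g] R) → 4
  ρ[d/g]((S ⋈[b=g] R)) → 4
  ρ[c/b](ρ[d/g]((S ⋈[b=g] R))) → 4
  ρ[u/z](ρ[c/b](ρ[d/g]((S ⋈[b=g] R)))) → 4
  π[d,c,u](ρ[u/z](ρ[c/b](ρ[d/g]((S ⋈[b=g] R))))) → 4
  (T − π[d,c,u](ρ[u/z](ρ[c/b](ρ[d/g]((S ⋈[b=g] R)))))) → 5
  (R ⋈[g=d] (T − π[d,c,u](ρ[u/z](ρ[c/b](ρ[d/g]((S ⋈[b=g] R))))))) → 4
  σ[g>=4]((R ⋈[g=d] (T − π[d,c,u](ρ[u/z](ρ[c/b](ρ[d/g]((S ⋈[b=g] R)))))))) → 3

== RESULT ==
g | w | d | c | u
5 | s | 5 | 9 | t
8 | t | 8 | 9 | s
8 | t | 8 | 9 | s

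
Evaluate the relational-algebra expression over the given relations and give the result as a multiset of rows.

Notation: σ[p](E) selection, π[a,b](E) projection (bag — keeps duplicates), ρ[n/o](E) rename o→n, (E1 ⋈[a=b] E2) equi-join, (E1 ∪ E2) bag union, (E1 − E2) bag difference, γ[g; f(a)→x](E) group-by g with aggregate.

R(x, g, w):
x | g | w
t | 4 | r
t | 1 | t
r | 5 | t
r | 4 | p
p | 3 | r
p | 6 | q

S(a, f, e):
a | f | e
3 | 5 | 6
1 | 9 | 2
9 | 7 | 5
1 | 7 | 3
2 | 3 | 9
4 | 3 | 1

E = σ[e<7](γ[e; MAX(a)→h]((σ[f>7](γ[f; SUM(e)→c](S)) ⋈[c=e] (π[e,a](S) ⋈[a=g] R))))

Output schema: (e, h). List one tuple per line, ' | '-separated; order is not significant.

Stepwise |·|:
  S → 6
  γ[f; SUM(e)→c](S) → 4
  σ[f>7](γ[f; SUM(e)→c](S)) → 1
  S → 6
  π[e,a](S) → 6
  R → 6
  (π[e,a](S) ⋈[a=g] R) → 5
  (σ[f>7](γ[f; SUM(e)→c](S)) ⋈[c=e] (π[e,a](S) ⋈[a=g] R)) → 1
  γ[e; MAX(a)→h]((σ[f>7](γ[f; SUM(e)→c](S)) ⋈[c=e] (π[e,a](S) ⋈[a=g] R))) → 1
  σ[e<7](γ[e; MAX(a)→h]((σ[f>7](γ[f; SUM(e)→c](S)) ⋈[c=e] (π[e,a](S) ⋈[a=g] R)))) → 1

== RESULT ==
e | h
2 | 1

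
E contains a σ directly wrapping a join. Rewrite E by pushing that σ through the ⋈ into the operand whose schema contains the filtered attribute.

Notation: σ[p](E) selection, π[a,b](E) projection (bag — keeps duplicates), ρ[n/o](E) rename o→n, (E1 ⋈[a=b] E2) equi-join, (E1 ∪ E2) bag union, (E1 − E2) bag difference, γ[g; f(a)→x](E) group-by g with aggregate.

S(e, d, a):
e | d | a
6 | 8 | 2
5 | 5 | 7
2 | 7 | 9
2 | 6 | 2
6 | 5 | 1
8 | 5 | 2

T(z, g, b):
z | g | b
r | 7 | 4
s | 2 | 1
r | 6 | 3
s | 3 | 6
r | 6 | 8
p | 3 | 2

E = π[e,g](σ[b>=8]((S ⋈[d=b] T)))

σ filters on b, owned by the right side.
E' = π[e,g]((S ⋈[d=b] σ[b>=8](T)))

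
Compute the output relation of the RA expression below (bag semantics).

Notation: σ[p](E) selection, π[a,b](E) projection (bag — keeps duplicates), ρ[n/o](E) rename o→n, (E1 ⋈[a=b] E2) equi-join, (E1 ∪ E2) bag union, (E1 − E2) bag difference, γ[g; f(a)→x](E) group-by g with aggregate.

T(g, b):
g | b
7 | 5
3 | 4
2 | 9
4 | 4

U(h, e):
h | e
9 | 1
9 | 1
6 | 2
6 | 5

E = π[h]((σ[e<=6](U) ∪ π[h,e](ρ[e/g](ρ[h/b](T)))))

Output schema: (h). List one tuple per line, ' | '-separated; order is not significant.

Per-node cardinality:
  U → 4
  σ[e<=6](U) → 4
  T → 4
  ρ[h/b](T) → 4
  ρ[e/g](ρ[h/b](T)) → 4
  π[h,e](ρ[e/g](ρ[h/b](T))) → 4
  (σ[e<=6](U) ∪ π[h,e](ρ[e/g](ρ[h/b](T)))) → 8
  π[h]((σ[e<=6](U) ∪ π[h,e](ρ[e/g](ρ[h/b](T))))) → 8

== RESULT ==
h
4
4
5
6
6
9
9
9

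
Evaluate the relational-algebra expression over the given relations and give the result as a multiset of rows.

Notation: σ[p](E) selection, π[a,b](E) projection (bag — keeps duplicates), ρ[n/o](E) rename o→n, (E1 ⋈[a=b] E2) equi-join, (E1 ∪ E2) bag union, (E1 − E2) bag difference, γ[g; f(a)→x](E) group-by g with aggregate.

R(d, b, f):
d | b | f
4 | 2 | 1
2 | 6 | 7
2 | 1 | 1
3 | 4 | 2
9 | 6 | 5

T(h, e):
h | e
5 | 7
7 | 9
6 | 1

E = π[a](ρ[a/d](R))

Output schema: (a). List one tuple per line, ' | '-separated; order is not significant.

Subexpression sizes:
  R → 5
  ρ[a/d](R) → 5
  π[a](ρ[a/d](R)) → 5

== RESULT ==
a
2
2
3
4
9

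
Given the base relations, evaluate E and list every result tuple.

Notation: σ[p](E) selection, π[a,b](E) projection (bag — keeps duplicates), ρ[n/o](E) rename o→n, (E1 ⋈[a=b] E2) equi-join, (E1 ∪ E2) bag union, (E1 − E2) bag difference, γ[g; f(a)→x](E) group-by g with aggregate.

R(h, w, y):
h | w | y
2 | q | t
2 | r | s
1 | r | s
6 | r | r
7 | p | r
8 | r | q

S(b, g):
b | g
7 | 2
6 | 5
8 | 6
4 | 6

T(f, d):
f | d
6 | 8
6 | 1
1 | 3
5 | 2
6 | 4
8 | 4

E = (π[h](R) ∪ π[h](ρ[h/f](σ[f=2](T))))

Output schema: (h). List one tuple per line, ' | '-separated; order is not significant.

Stepwise |·|:
  R → 6
  π[h](R) → 6
  T → 6
  σ[f=2](T) → 0
  ρ[h/f](σ[f=2](T)) → 0
  π[h](ρ[h/f](σ[f=2](T))) → 0
  (π[h](R) ∪ π[h](ρ[h/f](σ[f=2](T)))) → 6

== RESULT ==
h
1
2
2
6
7
8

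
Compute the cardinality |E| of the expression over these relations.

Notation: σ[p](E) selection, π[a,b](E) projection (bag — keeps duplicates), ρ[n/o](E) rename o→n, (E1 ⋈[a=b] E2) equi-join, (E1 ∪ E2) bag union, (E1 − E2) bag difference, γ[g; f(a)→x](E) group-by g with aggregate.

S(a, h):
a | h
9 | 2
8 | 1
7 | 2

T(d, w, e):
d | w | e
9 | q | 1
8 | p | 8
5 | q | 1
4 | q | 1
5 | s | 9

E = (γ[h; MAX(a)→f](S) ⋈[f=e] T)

Row counts bottom-up:
  S → 3
  γ[h; MAX(a)→f](S) → 2
  T → 5
  (γ[h; MAX(a)→f](S) ⋈[f=e] T) → 2

|E| = 2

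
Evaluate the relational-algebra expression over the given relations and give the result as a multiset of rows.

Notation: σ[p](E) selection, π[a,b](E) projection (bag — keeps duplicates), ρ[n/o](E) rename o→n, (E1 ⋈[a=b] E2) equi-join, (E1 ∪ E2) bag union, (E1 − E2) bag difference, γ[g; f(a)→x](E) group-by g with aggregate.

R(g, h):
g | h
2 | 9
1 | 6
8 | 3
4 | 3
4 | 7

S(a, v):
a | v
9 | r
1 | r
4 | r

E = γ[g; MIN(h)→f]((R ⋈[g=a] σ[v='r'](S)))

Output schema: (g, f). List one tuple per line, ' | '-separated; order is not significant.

Row counts bottom-up:
  R → 5
  S → 3
  σ[v='r'](S) → 3
  (R ⋈[g=a] σ[v='r'](S)) → 3
  γ[g; MIN(h)→f]((R ⋈[g=a] σ[v='r'](S))) → 2

== RESULT ==
g | f
1 | 6
4 | 3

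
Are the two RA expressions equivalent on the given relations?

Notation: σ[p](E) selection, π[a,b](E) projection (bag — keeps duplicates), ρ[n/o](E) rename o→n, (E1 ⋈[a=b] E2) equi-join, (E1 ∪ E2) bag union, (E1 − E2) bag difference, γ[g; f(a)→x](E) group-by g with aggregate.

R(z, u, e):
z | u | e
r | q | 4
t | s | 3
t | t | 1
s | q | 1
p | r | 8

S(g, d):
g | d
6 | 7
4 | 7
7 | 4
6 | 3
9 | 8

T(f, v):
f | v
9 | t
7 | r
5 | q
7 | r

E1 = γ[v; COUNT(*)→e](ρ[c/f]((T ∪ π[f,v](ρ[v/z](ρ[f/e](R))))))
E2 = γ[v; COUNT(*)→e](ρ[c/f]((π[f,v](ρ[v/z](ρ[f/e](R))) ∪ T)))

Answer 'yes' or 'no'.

E1 subexpression sizes:
  T → 4
  R → 5
  ρ[f/e](R) → 5
  ρ[v/z](ρ[f/e](R)) → 5
  π[f,v](ρ[v/z](ρ[f/e](R))) → 5
  (T ∪ π[f,v](ρ[v/z](ρ[f/e](R)))) → 9
  ρ[c/f]((T ∪ π[f,v](ρ[v/z](ρ[f/e](R))))) → 9
  γ[v; COUNT(*)→e](ρ[c/f]((T ∪ π[f,v](ρ[v/z](ρ[f/e](R)))))) → 5
E2 subexpression sizes:
  R → 5
  ρ[f/e](R) → 5
  ρ[v/z](ρ[f/e](R)) → 5
  π[f,v](ρ[v/z](ρ[f/e](R))) → 5
  T → 4
  (π[f,v](ρ[v/z](ρ[f/e](R))) ∪ T) → 9
  ρ[c/f]((π[f,v](ρ[v/z](ρ[f/e](R))) ∪ T)) → 9
  γ[v; COUNT(*)→e](ρ[c/f]((π[f,v](ρ[v/z](ρ[f/e](R))) ∪ T))) → 5

E1 and E2 produce the same multiset:
v | e
p | 1
q | 1
r | 3
s | 1
t | 3

yes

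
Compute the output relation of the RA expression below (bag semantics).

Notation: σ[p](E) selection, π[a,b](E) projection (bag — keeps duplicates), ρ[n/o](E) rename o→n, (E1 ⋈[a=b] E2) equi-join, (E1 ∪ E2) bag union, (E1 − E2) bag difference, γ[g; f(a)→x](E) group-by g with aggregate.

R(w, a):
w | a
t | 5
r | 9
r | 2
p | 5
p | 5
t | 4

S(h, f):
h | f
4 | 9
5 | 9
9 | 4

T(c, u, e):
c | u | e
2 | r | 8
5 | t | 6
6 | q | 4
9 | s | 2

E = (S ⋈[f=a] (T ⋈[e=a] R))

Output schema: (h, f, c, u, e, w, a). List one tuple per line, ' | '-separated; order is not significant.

Stepwise |·|:
  S → 3
  T → 4
  R → 6
  (T ⋈[e=a] R) → 2
  (S ⋈[f=a] (T ⋈[e=a] R)) → 1

== RESULT ==
h | f | c | u | e | w | a
9 | 4 | 6 | q | 4 | t | 4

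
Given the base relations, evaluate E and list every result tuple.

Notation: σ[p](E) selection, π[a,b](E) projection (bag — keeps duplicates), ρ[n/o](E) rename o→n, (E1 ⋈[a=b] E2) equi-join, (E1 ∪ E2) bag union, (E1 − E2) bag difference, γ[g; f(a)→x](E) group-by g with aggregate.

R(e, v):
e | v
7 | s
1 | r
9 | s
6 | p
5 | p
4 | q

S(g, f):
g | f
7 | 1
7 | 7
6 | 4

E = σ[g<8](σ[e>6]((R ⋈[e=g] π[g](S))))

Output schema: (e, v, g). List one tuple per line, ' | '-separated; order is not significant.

Row counts bottom-up:
  R → 6
  S → 3
  π[g](S) → 3
  (R ⋈[e=g] π[g](S)) → 3
  σ[e>6]((R ⋈[e=g] π[g](S))) → 2
  σ[g<8](σ[e>6]((R ⋈[e=g] π[g](S)))) → 2

== RESULT ==
e | v | g
7 | s | 7
7 | s | 7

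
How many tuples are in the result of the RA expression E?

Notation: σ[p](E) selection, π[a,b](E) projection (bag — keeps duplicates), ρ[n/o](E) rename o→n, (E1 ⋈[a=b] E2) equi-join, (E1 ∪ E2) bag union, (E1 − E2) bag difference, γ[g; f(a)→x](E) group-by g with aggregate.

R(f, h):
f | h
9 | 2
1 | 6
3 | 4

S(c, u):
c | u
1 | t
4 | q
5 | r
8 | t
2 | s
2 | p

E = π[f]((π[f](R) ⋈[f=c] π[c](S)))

Subexpression sizes:
  R → 3
  π[f](R) → 3
  S → 6
  π[c](S) → 6
  (π[f](R) ⋈[f=c] π[c](S)) → 1
  π[f]((π[f](R) ⋈[f=c] π[c](S))) → 1

|E| = 1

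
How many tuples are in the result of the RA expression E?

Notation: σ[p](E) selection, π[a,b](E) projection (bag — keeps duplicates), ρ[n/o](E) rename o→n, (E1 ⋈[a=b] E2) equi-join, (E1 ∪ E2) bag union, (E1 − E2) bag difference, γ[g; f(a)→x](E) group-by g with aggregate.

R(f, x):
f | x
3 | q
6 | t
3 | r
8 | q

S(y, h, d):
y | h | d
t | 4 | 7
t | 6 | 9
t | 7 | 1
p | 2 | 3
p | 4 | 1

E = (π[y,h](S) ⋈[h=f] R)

Stepwise |·|:
  S → 5
  π[y,h](S) → 5
  R → 4
  (π[y,h](S) ⋈[h=f] R) → 1

|E| = 1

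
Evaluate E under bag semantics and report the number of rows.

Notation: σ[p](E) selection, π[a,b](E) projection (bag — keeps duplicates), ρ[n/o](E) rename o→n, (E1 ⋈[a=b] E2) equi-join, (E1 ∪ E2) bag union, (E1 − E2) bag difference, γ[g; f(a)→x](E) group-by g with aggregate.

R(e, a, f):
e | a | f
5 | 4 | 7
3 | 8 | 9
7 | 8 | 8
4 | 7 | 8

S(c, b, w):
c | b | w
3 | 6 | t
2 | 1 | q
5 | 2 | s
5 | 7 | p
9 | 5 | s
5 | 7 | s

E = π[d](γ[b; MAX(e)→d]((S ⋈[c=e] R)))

Per-node cardinality:
  S → 6
  R → 4
  (S ⋈[c=e] R) → 4
  γ[b; MAX(e)→d]((S ⋈[c=e] R)) → 3
  π[d](γ[b; MAX(e)→d]((S ⋈[c=e] R))) → 3

|E| = 3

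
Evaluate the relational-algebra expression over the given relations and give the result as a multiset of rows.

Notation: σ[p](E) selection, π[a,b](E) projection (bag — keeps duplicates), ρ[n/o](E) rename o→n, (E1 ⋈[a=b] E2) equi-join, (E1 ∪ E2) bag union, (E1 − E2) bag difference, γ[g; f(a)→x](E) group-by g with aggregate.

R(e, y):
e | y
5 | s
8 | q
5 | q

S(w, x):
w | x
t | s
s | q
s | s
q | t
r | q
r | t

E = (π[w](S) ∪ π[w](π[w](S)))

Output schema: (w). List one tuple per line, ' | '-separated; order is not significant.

Subexpression sizes:
  S → 6
  π[w](S) → 6
  S → 6
  π[w](S) → 6
  π[w](π[w](S)) → 6
  (π[w](S) ∪ π[w](π[w](S))) → 12

== RESULT ==
w
q
q
r
r
r
r
s
s
s
s
t
t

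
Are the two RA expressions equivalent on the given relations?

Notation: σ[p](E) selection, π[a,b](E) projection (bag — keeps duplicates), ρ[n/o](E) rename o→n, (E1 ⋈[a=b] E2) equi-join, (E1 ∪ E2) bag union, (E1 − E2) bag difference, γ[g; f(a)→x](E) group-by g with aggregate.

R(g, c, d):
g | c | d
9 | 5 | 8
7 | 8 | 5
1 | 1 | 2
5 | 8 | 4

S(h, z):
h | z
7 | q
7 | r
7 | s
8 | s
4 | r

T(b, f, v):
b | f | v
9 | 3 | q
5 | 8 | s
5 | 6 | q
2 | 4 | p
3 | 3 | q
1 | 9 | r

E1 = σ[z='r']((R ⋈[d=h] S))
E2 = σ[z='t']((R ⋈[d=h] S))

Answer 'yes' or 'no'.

E1 row counts bottom-up:
  R → 4
  S → 5
  (R ⋈[d=h] S) → 2
  σ[z='r']((R ⋈[d=h] S)) → 1
E2 row counts bottom-up:
  R → 4
  S → 5
  (R ⋈[d=h] S) → 2
  σ[z='t']((R ⋈[d=h] S)) → 0

E1 result:
g | c | d | h | z
5 | 8 | 4 | 4 | r
E2 result:
g | c | d | h | z
(0 rows)
Witness: (5, 8, 4, 4, 'r') appears 1× in E1 but 0× in E2.

no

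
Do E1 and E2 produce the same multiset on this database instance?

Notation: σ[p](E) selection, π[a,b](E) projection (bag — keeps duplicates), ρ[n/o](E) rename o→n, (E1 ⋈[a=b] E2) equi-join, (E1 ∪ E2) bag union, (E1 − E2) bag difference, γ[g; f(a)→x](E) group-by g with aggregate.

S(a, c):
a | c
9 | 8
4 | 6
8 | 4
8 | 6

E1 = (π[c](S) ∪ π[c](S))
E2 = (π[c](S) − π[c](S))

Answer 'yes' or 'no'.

E1 per-node cardinality:
  S → 4
  π[c](S) → 4
  S → 4
  π[c](S) → 4
  (π[c](S) ∪ π[c](S)) → 8
E2 per-node cardinality:
  S → 4
  π[c](S) → 4
  S → 4
  π[c](S) → 4
  (π[c](S) − π[c](S)) → 0

E1 result:
c
4
4
6
6
6
6
8
8
E2 result:
c
(0 rows)
Witness: (6,) appears 4× in E1 but 0× in E2.

no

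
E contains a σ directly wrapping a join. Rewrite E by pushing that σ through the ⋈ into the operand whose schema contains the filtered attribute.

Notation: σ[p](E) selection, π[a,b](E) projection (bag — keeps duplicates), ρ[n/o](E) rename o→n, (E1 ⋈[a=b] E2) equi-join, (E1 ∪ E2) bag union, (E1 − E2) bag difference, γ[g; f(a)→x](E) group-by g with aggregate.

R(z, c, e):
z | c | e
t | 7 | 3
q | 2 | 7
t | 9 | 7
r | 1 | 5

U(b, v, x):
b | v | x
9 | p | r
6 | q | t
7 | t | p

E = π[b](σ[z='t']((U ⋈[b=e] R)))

σ filters on z, owned by the right side.
E' = π[b]((U ⋈[b=e] σ[z='t'](R)))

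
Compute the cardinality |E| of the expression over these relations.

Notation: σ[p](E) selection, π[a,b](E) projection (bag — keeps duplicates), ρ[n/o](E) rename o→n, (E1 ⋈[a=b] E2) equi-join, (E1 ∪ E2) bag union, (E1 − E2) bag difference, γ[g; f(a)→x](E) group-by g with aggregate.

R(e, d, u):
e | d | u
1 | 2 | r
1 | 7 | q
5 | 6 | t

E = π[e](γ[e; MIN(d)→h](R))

Stepwise |·|:
  R → 3
  γ[e; MIN(d)→h](R) → 2
  π[e](γ[e; MIN(d)→h](R)) → 2

|E| = 2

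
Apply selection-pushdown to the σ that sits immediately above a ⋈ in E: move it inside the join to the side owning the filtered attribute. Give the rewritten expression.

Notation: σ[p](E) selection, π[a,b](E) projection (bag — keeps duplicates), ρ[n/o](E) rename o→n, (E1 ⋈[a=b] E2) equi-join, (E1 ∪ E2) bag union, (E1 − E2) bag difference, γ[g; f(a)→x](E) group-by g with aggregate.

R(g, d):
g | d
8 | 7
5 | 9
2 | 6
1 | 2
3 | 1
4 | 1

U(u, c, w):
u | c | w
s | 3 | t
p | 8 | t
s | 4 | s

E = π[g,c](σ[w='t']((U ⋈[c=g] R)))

σ filters on w, owned by the left side.
E' = π[g,c]((σ[w='t'](U) ⋈[c=g] R))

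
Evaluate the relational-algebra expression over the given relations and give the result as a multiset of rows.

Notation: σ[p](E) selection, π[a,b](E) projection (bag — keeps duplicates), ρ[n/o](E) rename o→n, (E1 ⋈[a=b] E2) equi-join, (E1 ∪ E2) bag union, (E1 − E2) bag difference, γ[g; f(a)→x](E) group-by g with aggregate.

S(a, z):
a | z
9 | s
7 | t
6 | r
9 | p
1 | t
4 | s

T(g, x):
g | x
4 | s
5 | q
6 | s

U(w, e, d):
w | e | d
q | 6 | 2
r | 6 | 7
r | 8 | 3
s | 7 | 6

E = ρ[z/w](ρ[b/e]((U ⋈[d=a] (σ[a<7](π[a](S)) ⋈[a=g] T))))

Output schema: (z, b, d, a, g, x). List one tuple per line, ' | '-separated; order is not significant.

Stepwise |·|:
  U → 4
  S → 6
  π[a](S) → 6
  σ[a<7](π[a](S)) → 3
  T → 3
  (σ[a<7](π[a](S)) ⋈[a=g] T) → 2
  (U ⋈[d=a] (σ[a<7](π[a](S)) ⋈[a=g] T)) → 1
  ρ[b/e]((U ⋈[d=a] (σ[a<7](π[a](S)) ⋈[a=g] T))) → 1
  ρ[z/w](ρ[b/e]((U ⋈[d=a] (σ[a<7](π[a](S)) ⋈[a=g] T)))) → 1

== RESULT ==
z | b | d | a | g | x
s | 7 | 6 | 6 | 6 | s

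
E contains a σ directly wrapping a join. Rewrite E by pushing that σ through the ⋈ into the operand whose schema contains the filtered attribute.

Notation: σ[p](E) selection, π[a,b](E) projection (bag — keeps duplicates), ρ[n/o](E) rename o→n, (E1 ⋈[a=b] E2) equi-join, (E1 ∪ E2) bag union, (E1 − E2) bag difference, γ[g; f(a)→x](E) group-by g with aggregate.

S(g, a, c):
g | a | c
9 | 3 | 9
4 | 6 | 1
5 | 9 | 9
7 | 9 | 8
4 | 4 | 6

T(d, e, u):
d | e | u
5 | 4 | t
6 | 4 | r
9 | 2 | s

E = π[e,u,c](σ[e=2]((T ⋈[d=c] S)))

σ filters on e, owned by the left side.
E' = π[e,u,c]((σ[e=2](T) ⋈[d=c] S))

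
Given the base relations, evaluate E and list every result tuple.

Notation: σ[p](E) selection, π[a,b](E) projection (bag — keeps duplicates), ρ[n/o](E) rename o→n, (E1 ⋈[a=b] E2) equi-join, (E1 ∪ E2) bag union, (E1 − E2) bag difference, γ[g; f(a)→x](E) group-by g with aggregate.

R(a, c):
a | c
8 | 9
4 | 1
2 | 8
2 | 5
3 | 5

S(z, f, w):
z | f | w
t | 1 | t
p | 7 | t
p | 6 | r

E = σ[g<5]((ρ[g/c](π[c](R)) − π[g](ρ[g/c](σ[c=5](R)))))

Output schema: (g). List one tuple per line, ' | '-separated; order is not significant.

Per-node cardinality:
  R → 5
  π[c](R) → 5
  ρ[g/c](π[c](R)) → 5
  R → 5
  σ[c=5](R) → 2
  ρ[g/c](σ[c=5](R)) → 2
  π[g](ρ[g/c](σ[c=5](R))) → 2
  (ρ[g/c](π[c](R)) − π[g](ρ[g/c](σ[c=5](R)))) → 3
  σ[g<5]((ρ[g/c](π[c](R)) − π[g](ρ[g/c](σ[c=5](R))))) → 1

== RESULT ==
g
1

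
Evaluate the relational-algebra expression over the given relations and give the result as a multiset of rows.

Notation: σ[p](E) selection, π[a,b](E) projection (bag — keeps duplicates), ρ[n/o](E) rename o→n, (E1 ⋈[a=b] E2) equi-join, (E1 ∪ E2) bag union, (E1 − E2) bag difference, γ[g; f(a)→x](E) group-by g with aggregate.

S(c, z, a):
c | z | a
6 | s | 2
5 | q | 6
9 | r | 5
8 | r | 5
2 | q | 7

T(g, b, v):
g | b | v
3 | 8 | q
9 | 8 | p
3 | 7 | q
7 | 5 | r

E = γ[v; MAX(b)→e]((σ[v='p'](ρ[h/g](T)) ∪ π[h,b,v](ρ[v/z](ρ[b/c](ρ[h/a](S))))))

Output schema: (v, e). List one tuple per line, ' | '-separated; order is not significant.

Row counts bottom-up:
  T → 4
  ρ[h/g](T) → 4
  σ[v='p'](ρ[h/g](T)) → 1
  S → 5
  ρ[h/a](S) → 5
  ρ[b/c](ρ[h/a](S)) → 5
  ρ[v/z](ρ[b/c](ρ[h/a](S))) → 5
  π[h,b,v](ρ[v/z](ρ[b/c](ρ[h/a](S)))) → 5
  (σ[v='p'](ρ[h/g](T)) ∪ π[h,b,v](ρ[v/z](ρ[b/c](ρ[h/a](S))))) → 6
  γ[v; MAX(b)→e]((σ[v='p'](ρ[h/g](T)) ∪ π[h,b,v](ρ[v/z](ρ[b/c](ρ[h/a](S)))))) → 4

== RESULT ==
v | e
p | 8
q | 5
r | 9
s | 6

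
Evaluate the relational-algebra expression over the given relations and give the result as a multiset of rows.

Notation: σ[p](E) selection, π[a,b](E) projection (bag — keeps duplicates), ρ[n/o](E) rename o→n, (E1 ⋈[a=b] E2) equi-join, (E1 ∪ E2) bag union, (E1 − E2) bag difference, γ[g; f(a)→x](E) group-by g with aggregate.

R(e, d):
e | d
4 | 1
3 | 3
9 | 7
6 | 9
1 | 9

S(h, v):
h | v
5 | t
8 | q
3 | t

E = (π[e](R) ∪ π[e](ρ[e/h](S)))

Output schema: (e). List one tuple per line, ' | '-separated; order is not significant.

Row counts bottom-up:
  R → 5
  π[e](R) → 5
  S → 3
  ρ[e/h](S) → 3
  π[e](ρ[e/h](S)) → 3
  (π[e](R) ∪ π[e](ρ[e/h](S))) → 8

== RESULT ==
e
1
3
3
4
5
6
8
9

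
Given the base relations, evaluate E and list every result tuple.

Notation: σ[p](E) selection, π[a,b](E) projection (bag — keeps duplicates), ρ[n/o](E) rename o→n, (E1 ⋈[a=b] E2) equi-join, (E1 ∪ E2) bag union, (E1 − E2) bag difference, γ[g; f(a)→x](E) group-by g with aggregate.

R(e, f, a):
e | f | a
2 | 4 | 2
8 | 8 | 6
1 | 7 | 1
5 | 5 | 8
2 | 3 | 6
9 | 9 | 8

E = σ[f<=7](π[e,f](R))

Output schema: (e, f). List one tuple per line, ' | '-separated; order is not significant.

Subexpression sizes:
  R → 6
  π[e,f](R) → 6
  σ[f<=7](π[e,f](R)) → 4

== RESULT ==
e | f
1 | 7
2 | 3
2 | 4
5 | 5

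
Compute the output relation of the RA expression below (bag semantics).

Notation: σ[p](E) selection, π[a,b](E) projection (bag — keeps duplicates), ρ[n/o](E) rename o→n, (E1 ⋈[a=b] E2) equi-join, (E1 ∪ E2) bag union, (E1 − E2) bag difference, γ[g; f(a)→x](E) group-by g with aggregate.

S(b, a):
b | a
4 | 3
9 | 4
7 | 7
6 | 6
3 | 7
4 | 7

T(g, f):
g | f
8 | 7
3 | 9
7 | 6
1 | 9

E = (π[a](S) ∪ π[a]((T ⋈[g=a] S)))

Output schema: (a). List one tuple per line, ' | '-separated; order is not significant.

Stepwise |·|:
  S → 6
  π[a](S) → 6
  T → 4
  S → 6
  (T ⋈[g=a] S) → 4
  π[a]((T ⋈[g=a] S)) → 4
  (π[a](S) ∪ π[a]((T ⋈[g=a] S))) → 10

== RESULT ==
a
3
3
4
6
7
7
7
7
7
7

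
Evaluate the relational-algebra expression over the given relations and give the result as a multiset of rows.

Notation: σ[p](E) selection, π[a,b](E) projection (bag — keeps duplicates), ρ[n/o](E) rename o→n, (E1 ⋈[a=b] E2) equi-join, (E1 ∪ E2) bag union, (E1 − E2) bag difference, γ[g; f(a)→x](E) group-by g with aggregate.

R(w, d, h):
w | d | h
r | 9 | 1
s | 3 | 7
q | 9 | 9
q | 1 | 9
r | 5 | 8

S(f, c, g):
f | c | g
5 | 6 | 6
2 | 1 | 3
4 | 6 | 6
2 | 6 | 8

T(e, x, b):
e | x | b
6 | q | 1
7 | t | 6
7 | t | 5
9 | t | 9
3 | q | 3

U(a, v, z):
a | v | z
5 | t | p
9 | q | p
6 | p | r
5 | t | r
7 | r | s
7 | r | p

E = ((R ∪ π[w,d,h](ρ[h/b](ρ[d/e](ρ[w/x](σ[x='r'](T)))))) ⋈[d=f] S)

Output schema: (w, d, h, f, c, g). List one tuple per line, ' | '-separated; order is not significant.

Per-node cardinality:
  R → 5
  T → 5
  σ[x='r'](T) → 0
  ρ[w/x](σ[x='r'](T)) → 0
  ρ[d/e](ρ[w/x](σ[x='r'](T))) → 0
  ρ[h/b](ρ[d/e](ρ[w/x](σ[x='r'](T)))) → 0
  π[w,d,h](ρ[h/b](ρ[d/e](ρ[w/x](σ[x='r'](T))))) → 0
  (R ∪ π[w,d,h](ρ[h/b](ρ[d/e](ρ[w/x](σ[x='r'](T)))))) → 5
  S → 4
  ((R ∪ π[w,d,h](ρ[h/b](ρ[d/e](ρ[w/x](σ[x='r'](T)))))) ⋈[d=f] S) → 1

== RESULT ==
w | d | h | f | c | g
r | 5 | 8 | 5 | 6 | 6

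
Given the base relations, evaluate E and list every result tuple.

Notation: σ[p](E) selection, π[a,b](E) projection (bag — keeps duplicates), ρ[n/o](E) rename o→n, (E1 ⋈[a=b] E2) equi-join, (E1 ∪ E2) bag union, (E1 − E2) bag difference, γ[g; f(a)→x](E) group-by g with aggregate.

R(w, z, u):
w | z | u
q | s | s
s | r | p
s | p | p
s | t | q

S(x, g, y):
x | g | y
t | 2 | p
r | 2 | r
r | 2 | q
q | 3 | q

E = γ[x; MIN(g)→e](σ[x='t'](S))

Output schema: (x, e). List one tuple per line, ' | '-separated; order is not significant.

Subexpression sizes:
  S → 4
  σ[x='t'](S) → 1
  γ[x; MIN(g)→e](σ[x='t'](S)) → 1

== RESULT ==
x | e
t | 2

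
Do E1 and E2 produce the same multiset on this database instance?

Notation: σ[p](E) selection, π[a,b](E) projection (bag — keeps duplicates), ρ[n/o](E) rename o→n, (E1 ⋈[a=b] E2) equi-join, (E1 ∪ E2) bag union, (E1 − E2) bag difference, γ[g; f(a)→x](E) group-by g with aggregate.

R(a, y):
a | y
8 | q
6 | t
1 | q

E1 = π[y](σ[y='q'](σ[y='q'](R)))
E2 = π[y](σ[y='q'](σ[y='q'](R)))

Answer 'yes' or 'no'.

E1 per-node cardinality:
  R → 3
  σ[y='q'](R) → 2
  σ[y='q'](σ[y='q'](R)) → 2
  π[y](σ[y='q'](σ[y='q'](R))) → 2
E2 per-node cardinality:
  R → 3
  σ[y='q'](R) → 2
  σ[y='q'](σ[y='q'](R)) → 2
  π[y](σ[y='q'](σ[y='q'](R))) → 2

E1 and E2 produce the same multiset:
y
q
q

yes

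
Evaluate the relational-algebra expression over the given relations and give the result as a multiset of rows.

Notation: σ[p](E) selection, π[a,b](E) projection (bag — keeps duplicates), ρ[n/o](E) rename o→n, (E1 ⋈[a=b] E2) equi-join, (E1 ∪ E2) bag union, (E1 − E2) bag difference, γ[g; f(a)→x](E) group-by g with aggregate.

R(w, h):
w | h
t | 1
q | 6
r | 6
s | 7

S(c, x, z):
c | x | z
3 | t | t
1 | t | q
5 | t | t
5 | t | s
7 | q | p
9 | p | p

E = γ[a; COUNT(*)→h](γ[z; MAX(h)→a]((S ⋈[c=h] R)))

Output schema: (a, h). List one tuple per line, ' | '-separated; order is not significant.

Per-node cardinality:
  S → 6
  R → 4
  (S ⋈[c=h] R) → 2
  γ[z; MAX(h)→a]((S ⋈[c=h] R)) → 2
  γ[a; COUNT(*)→h](γ[z; MAX(h)→a]((S ⋈[c=h] R))) → 2

== RESULT ==
a | h
1 | 1
7 | 1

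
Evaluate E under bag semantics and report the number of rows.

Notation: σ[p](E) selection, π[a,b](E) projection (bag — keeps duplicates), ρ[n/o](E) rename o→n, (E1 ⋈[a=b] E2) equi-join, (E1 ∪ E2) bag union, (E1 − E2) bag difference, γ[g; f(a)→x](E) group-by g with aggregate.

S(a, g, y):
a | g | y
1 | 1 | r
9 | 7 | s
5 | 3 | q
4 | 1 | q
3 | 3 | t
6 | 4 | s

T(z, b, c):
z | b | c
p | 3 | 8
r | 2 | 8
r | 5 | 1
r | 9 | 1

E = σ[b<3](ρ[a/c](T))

Stepwise |·|:
  T → 4
  ρ[a/c](T) → 4
  σ[b<3](ρ[a/c](T)) → 1

|E| = 1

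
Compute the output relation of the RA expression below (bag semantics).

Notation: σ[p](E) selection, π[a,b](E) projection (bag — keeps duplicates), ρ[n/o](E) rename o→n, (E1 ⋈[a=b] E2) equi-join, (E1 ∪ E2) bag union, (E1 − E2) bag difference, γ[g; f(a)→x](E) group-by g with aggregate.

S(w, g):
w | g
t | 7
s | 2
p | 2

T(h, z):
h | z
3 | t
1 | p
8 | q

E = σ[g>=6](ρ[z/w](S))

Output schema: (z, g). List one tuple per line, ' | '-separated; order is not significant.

Subexpression sizes:
  S → 3
  ρ[z/w](S) → 3
  σ[g>=6](ρ[z/w](S)) → 1

== RESULT ==
z | g
t | 7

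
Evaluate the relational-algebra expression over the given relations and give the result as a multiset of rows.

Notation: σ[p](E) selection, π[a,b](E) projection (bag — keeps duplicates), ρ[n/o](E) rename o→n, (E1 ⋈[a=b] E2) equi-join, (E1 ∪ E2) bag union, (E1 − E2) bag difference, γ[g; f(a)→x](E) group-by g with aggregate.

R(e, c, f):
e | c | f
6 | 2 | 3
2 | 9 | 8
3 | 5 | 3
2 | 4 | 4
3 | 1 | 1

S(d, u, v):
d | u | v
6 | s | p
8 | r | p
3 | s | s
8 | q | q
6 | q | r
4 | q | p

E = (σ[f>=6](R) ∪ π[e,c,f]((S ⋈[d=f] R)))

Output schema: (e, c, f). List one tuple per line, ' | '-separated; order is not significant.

Row counts bottom-up:
  R → 5
  σ[f>=6](R) → 1
  S → 6
  R → 5
  (S ⋈[d=f] R) → 5
  π[e,c,f]((S ⋈[d=f] R)) → 5
  (σ[f>=6](R) ∪ π[e,c,f]((S ⋈[d=f] R))) → 6

== RESULT ==
e | c | f
2 | 4 | 4
2 | 9 | 8
2 | 9 | 8
2 | 9 | 8
3 | 5 | 3
6 | 2 | 3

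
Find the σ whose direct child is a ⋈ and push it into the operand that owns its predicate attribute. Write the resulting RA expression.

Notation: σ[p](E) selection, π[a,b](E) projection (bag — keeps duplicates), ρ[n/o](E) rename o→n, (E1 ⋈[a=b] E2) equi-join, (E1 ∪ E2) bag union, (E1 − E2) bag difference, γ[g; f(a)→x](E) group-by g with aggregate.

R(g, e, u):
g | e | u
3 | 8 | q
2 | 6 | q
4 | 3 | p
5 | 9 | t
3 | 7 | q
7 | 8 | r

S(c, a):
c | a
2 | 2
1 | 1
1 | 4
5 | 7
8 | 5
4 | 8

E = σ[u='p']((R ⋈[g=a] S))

σ filters on u, owned by the left side.
E' = (σ[u='p'](R) ⋈[g=a] S)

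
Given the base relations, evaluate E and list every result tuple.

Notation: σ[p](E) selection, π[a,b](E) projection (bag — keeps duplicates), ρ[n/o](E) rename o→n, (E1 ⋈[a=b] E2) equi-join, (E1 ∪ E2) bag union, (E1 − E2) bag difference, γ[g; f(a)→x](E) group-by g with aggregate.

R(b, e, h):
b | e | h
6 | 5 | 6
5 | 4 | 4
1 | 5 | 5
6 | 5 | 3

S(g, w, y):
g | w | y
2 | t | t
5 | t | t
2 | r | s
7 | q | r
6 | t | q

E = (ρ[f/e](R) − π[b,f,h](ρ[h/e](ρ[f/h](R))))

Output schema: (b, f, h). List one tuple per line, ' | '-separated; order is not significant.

Per-node cardinality:
  R → 4
  ρ[f/e](R) → 4
  R → 4
  ρ[f/h](R) → 4
  ρ[h/e](ρ[f/h](R)) → 4
  π[b,f,h](ρ[h/e](ρ[f/h](R))) → 4
  (ρ[f/e](R) − π[b,f,h](ρ[h/e](ρ[f/h](R)))) → 2

== RESULT ==
b | f | h
6 | 5 | 3
6 | 5 | 6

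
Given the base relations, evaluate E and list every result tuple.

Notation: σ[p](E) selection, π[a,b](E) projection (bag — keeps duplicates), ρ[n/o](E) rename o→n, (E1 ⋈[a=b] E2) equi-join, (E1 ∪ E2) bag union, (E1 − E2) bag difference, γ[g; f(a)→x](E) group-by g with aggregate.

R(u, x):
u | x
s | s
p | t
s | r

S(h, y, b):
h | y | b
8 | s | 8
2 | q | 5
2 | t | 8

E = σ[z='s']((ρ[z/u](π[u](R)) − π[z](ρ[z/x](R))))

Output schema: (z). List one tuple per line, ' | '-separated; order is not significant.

Stepwise |·|:
  R → 3
  π[u](R) → 3
  ρ[z/u](π[u](R)) → 3
  R → 3
  ρ[z/x](R) → 3
  π[z](ρ[z/x](R)) → 3
  (ρ[z/u](π[u](R)) − π[z](ρ[z/x](R))) → 2
  σ[z='s']((ρ[z/u](π[u](R)) − π[z](ρ[z/x](R)))) → 1

== RESULT ==
z
s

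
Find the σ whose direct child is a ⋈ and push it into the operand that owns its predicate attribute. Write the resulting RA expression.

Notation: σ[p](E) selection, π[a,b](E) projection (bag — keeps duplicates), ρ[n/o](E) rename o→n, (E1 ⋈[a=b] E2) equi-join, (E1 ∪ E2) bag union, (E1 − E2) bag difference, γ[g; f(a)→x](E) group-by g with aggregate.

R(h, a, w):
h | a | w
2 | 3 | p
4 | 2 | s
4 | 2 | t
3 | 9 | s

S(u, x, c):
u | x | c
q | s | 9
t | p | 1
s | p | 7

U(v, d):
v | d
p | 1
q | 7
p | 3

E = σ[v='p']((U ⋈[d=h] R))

σ filters on v, owned by the left side.
E' = (σ[v='p'](U) ⋈[d=h] R)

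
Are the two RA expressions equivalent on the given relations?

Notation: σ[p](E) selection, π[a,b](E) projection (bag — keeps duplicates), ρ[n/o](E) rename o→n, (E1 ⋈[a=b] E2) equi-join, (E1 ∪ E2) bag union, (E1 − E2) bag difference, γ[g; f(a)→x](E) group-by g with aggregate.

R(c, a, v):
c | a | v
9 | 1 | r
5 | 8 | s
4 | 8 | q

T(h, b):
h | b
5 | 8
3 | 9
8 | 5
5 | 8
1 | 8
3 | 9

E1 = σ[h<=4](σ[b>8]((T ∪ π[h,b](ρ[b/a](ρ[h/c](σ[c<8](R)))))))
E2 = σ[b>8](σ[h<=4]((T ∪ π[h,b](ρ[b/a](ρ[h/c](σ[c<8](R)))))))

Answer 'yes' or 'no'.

E1 stepwise |·|:
  T → 6
  R → 3
  σ[c<8](R) → 2
  ρ[h/c](σ[c<8](R)) → 2
  ρ[b/a](ρ[h/c](σ[c<8](R))) → 2
  π[h,b](ρ[b/a](ρ[h/c](σ[c<8](R)))) → 2
  (T ∪ π[h,b](ρ[b/a](ρ[h/c](σ[c<8](R))))) → 8
  σ[b>8]((T ∪ π[h,b](ρ[b/a](ρ[h/c](σ[c<8](R)))))) → 2
  σ[h<=4](σ[b>8]((T ∪ π[h,b](ρ[b/a](ρ[h/c](σ[c<8](R))))))) → 2
E2 stepwise |·|:
  T → 6
  R → 3
  σ[c<8](R) → 2
  ρ[h/c](σ[c<8](R)) → 2
  ρ[b/a](ρ[h/c](σ[c<8](R))) → 2
  π[h,b](ρ[b/a](ρ[h/c](σ[c<8](R)))) → 2
  (T ∪ π[h,b](ρ[b/a](ρ[h/c](σ[c<8](R))))) → 8
  σ[h<=4]((T ∪ π[h,b](ρ[b/a](ρ[h/c](σ[c<8](R)))))) → 4
  σ[b>8](σ[h<=4]((T ∪ π[h,b](ρ[b/a](ρ[h/c](σ[c<8](R))))))) → 2

E1 and E2 produce the same multiset:
h | b
3 | 9
3 | 9

yes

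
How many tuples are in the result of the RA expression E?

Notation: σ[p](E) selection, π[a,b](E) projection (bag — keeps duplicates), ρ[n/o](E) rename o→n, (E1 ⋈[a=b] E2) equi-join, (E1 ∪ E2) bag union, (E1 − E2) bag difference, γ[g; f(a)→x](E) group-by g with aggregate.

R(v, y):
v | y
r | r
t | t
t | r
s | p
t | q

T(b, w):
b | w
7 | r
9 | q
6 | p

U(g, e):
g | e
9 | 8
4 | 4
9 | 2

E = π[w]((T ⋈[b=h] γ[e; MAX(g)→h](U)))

Row counts bottom-up:
  T → 3
  U → 3
  γ[e; MAX(g)→h](U) → 3
  (T ⋈[b=h] γ[e; MAX(g)→h](U)) → 2
  π[w]((T ⋈[b=h] γ[e; MAX(g)→h](U))) → 2

|E| = 2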